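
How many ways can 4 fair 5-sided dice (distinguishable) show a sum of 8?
Coefficient of x^8 in (x + x² + ... + x^5)^4. By inclusion-exclusion on dice exceeding 5: Σ_j (-1)^j C(4,j)·C(8-1-5j, 3) = C(4,0)·C(7,3) = 1·35 = 35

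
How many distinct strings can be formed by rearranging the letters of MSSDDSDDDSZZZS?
14! / (5! × 5! × 1! × 3!) = 1009008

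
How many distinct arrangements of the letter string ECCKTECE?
8! / (3! × 1! × 3! × 1!) = 1120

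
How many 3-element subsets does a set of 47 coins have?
C(47,3) = 47!/(3!×44!) = 16215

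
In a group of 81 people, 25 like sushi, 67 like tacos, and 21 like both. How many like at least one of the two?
|A∪B| = |A| + |B| - |A∩B| = 25 + 67 - 21 = 71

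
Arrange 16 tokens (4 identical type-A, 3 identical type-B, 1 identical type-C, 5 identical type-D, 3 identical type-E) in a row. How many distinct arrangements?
16! / (4! × 3! × 1! × 5! × 3!) = 201801600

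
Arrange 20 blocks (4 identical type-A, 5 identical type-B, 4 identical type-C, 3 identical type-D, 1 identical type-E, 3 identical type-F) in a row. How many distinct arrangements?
20! / (4! × 5! × 4! × 3! × 1! × 3!) = 977728752000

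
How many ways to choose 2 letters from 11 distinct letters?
C(11,2) = 11!/(2!×9!) = 55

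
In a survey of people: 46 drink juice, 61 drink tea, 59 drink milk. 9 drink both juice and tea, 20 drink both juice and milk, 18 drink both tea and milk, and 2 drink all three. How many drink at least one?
|A∪B∪C| = 46+61+59-9-20-18+2 = 121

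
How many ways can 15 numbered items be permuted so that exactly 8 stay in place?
Choose the 8 fixed points C(15,8) = 6435, derange the rest: !7 = Σ_{j=0}^{7} (-1)^j·7!/j! = 5040 - 5040 + 2520 - 840 + 210 - 42 + 7 - 1 = 1854. Product = 6435 × 1854 = 11930490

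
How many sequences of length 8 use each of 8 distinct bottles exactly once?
8! = 40320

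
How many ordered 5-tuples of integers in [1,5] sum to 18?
Coefficient of x^18 in (x + x² + ... + x^5)^5. By inclusion-exclusion on dice exceeding 5: Σ_j (-1)^j C(5,j)·C(18-1-5j, 4) = C(5,0)·C(17,4) - C(5,1)·C(12,4) + C(5,2)·C(7,4) = 1·2380 - 5·495 + 10·35 = 255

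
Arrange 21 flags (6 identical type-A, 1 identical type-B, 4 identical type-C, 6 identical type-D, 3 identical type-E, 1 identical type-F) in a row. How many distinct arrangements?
21! / (6! × 1! × 4! × 6! × 3! × 1!) = 684410126400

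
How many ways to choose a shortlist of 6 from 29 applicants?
C(29,6) = 29!/(6!×23!) = 475020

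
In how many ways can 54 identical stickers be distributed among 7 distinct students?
C(54+7-1, 7-1) = C(60, 6) = 50063860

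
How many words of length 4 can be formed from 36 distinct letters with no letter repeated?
P(36,4) = 36!/(36-4)! = 1413720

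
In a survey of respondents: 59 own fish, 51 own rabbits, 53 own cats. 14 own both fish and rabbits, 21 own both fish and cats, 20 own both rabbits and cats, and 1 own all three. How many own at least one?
|A∪B∪C| = 59+51+53-14-21-20+1 = 109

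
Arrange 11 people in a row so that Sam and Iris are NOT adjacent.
Total - adjacent = 11! - (11-1)!×2 = 39916800 - 7257600 = 32659200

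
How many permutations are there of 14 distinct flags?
14! = 87178291200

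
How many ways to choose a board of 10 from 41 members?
C(41,10) = 41!/(10!×31!) = 1121099408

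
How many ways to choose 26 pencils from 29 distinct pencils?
C(29,26) = 29!/(26!×3!) = 3654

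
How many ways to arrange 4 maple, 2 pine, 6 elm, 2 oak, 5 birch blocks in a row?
19! / (4! × 2! × 6! × 2! × 5!) = 14665931280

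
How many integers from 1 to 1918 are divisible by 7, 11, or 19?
⌊1918/7⌋+⌊1918/11⌋+⌊1918/19⌋ - ⌊1918/77⌋-⌊1918/133⌋-⌊1918/209⌋ + ⌊1918/1463⌋ = 274+174+100 - 24-14-9 + 1 = 502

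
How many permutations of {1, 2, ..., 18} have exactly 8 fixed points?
Choose the 8 fixed points C(18,8) = 43758, derange the rest: !10 = Σ_{j=0}^{10} (-1)^j·10!/j! = 3628800 - 3628800 + 1814400 - 604800 + 151200 - 30240 + 5040 - 720 + 90 - 10 + 1 = 1334961. Product = 43758 × 1334961 = 58415223438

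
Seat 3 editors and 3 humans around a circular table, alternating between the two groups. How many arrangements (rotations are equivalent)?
Fix one of the editors: (3-1)! ways for the remaining editors, × 3! ways for the humans = 2 × 6 = 12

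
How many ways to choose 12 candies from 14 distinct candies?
C(14,12) = 14!/(12!×2!) = 91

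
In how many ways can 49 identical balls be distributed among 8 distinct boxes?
C(49+8-1, 8-1) = C(56, 7) = 231917400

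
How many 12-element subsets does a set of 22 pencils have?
C(22,12) = 22!/(12!×10!) = 646646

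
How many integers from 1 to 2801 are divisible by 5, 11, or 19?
⌊2801/5⌋+⌊2801/11⌋+⌊2801/19⌋ - ⌊2801/55⌋-⌊2801/95⌋-⌊2801/209⌋ + ⌊2801/1045⌋ = 560+254+147 - 50-29-13 + 2 = 871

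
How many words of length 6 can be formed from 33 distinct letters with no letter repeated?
P(33,6) = 33!/(33-6)! = 797448960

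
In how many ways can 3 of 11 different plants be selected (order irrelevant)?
C(11,3) = 11!/(3!×8!) = 165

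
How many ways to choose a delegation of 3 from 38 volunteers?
C(38,3) = 38!/(3!×35!) = 8436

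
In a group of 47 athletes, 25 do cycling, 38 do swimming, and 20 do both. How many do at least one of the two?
|A∪B| = |A| + |B| - |A∩B| = 25 + 38 - 20 = 43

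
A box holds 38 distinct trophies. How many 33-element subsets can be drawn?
C(38,33) = 38!/(33!×5!) = 501942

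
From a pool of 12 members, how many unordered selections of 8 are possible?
C(12,8) = 12!/(8!×4!) = 495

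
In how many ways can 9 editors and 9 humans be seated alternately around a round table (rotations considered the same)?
Fix one of the editors: (9-1)! ways for the remaining editors, × 9! ways for the humans = 40320 × 362880 = 14631321600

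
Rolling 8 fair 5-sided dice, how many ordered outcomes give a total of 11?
Coefficient of x^11 in (x + x² + ... + x^5)^8. By inclusion-exclusion on dice exceeding 5: Σ_j (-1)^j C(8,j)·C(11-1-5j, 7) = C(8,0)·C(10,7) = 1·120 = 120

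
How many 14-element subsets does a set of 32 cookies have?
C(32,14) = 32!/(14!×18!) = 471435600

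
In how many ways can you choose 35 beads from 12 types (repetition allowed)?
C(35+12-1, 12-1) = C(46, 11) = 13340783196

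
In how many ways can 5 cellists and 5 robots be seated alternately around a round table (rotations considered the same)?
Fix one of the cellists: (5-1)! ways for the remaining cellists, × 5! ways for the robots = 24 × 120 = 2880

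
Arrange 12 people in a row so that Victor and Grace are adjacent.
Treat as block: (12-1)! × 2! = 39916800 × 2 = 79833600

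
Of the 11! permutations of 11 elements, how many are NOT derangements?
Complement of the derangements. !11 = Σ_{j=0}^{11} (-1)^j·11!/j! = 39916800 - 39916800 + 19958400 - 6652800 + 1663200 - 332640 + 55440 - 7920 + 990 - 110 + 11 - 1 = 14684570. 11! - !11 = 39916800 - 14684570 = 25232230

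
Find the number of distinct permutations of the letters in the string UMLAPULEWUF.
11! / (1! × 1! × 1! × 1! × 3! × 1! × 1! × 2!) = 3326400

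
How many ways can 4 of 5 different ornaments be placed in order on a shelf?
P(5,4) = 5!/(5-4)! = 120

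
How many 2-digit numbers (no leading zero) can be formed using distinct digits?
First digit: 9 choices (nonzero). Then descending: 9 × 9 = 81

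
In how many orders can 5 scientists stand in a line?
5! = 120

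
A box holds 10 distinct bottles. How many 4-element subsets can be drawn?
C(10,4) = 10!/(4!×6!) = 210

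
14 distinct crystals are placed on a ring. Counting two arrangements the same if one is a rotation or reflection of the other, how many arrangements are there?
(14-1)!/2 = 6227020800/2 = 3113510400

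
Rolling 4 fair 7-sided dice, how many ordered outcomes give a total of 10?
Coefficient of x^10 in (x + x² + ... + x^7)^4. By inclusion-exclusion on dice exceeding 7: Σ_j (-1)^j C(4,j)·C(10-1-7j, 3) = C(4,0)·C(9,3) = 1·84 = 84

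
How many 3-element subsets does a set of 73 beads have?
C(73,3) = 73!/(3!×70!) = 62196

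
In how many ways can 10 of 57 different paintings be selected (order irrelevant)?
C(57,10) = 57!/(10!×47!) = 43183019880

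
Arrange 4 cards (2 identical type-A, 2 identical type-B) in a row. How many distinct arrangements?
4! / (2! × 2!) = 6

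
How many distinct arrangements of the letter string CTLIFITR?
8! / (1! × 1! × 2! × 1! × 2! × 1!) = 10080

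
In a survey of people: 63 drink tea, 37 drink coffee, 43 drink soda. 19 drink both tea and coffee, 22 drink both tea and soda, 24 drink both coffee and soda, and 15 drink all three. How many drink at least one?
|A∪B∪C| = 63+37+43-19-22-24+15 = 93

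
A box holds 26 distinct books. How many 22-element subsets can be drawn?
C(26,22) = 26!/(22!×4!) = 14950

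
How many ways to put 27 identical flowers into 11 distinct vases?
C(27+11-1, 11-1) = C(37, 10) = 348330136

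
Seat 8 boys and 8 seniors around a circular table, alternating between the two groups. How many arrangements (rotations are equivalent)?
Fix one of the boys: (8-1)! ways for the remaining boys, × 8! ways for the seniors = 5040 × 40320 = 203212800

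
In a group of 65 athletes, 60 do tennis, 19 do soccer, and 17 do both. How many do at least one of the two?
|A∪B| = |A| + |B| - |A∩B| = 60 + 19 - 17 = 62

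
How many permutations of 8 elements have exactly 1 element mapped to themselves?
Choose the 1 fixed point C(8,1) = 8, derange the rest: !7 = Σ_{j=0}^{7} (-1)^j·7!/j! = 5040 - 5040 + 2520 - 840 + 210 - 42 + 7 - 1 = 1854. Product = 8 × 1854 = 14832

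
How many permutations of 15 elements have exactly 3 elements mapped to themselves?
Choose the 3 fixed points C(15,3) = 455, derange the rest: !12 = Σ_{j=0}^{12} (-1)^j·12!/j! = 479001600 - 479001600 + 239500800 - 79833600 + 19958400 - 3991680 + 665280 - 95040 + 11880 - 1320 + 132 - 12 + 1 = 176214841. Product = 455 × 176214841 = 80177752655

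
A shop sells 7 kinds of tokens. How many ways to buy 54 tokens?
C(54+7-1, 7-1) = C(60, 6) = 50063860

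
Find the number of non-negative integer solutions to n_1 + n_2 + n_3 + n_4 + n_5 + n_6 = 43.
C(43+6-1, 6-1) = C(48, 5) = 1712304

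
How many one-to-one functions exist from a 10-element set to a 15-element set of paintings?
P(15,10) = 15!/(15-10)! = 10897286400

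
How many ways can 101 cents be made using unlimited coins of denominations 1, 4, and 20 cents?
Coefficient of x^101 in 1/(1-x^1) · 1/(1-x^4) · 1/(1-x^20). Case on j = number of 20-cent coins (j = 0..5); remainder r = 101 - 20j is made from {1,4} in ⌊r/4⌋+1 ways. r = 101, 81, 61, 41, 21, 1 → 26 + 21 + 16 + 11 + 6 + 1 = 81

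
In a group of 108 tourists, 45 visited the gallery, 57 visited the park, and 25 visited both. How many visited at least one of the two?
|A∪B| = |A| + |B| - |A∩B| = 45 + 57 - 25 = 77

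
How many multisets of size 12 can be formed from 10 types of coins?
C(12+10-1, 10-1) = C(21, 9) = 293930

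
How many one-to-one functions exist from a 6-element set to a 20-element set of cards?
P(20,6) = 20!/(20-6)! = 27907200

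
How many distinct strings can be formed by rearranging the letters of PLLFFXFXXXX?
11! / (1! × 3! × 2! × 5!) = 27720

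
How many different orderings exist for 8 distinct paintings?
8! = 40320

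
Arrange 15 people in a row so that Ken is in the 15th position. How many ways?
Fix one position: (15-1)! = 87178291200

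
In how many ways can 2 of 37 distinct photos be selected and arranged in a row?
P(37,2) = 37!/(37-2)! = 1332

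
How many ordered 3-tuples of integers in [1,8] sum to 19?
Coefficient of x^19 in (x + x² + ... + x^8)^3. By inclusion-exclusion on dice exceeding 8: Σ_j (-1)^j C(3,j)·C(19-1-8j, 2) = C(3,0)·C(18,2) - C(3,1)·C(10,2) + C(3,2)·C(2,2) = 1·153 - 3·45 + 3·1 = 21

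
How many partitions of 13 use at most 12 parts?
By conjugation, equals partitions of 13 into parts ≤ 12. Let r_j(i) = number of partitions of i into parts ≤ j, for i = 0..13. r_1(i) = 1 for all i; r_j(i) = r_{j-1}(i) + r_j(i-j). Rows j = 2..12: ≤2: 1 1 2 2 3 3 4 4 5 5 6 6 7 7; ≤3: 1 1 2 3 4 5 7 8 10 12 14 16 19 21; ≤4: 1 1 2 3 5 6 9 11 15 18 23 27 34 39; ≤5: 1 1 2 3 5 7 10 13 18 23 30 37 47 57; ≤6: 1 1 2 3 5 7 11 14 20 26 35 44 58 71; ≤7: 1 1 2 3 5 7 11 15 21 28 38 49 65 82; ≤8: 1 1 2 3 5 7 11 15 22 29 40 52 70 89; ≤9: 1 1 2 3 5 7 11 15 22 30 41 54 73 94; ≤10: 1 1 2 3 5 7 11 15 22 30 42 55 75 97; ≤11: 1 1 2 3 5 7 11 15 22 30 42 56 76 99; ≤12: 1 1 2 3 5 7 11 15 22 30 42 56 77 100. r_12(13) = 100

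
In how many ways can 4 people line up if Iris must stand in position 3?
Fix one position: (4-1)! = 6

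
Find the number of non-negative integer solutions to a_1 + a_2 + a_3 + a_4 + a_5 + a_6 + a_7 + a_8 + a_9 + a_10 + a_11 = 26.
C(26+11-1, 11-1) = C(36, 10) = 254186856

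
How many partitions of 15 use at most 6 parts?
By conjugation, equals partitions of 15 into parts ≤ 6. Let r_j(i) = number of partitions of i into parts ≤ j, for i = 0..15. r_1(i) = 1 for all i; r_j(i) = r_{j-1}(i) + r_j(i-j). Rows j = 2..6: ≤2: 1 1 2 2 3 3 4 4 5 5 6 6 7 7 8 8; ≤3: 1 1 2 3 4 5 7 8 10 12 14 16 19 21 24 27; ≤4: 1 1 2 3 5 6 9 11 15 18 23 27 34 39 47 54; ≤5: 1 1 2 3 5 7 10 13 18 23 30 37 47 57 70 84; ≤6: 1 1 2 3 5 7 11 14 20 26 35 44 58 71 90 110. r_6(15) = 110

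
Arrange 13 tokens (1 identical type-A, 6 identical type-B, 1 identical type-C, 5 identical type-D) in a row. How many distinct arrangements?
13! / (1! × 6! × 1! × 5!) = 72072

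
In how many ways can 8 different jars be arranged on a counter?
8! = 40320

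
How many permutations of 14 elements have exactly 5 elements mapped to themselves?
Choose the 5 fixed points C(14,5) = 2002, derange the rest: !9 = Σ_{j=0}^{9} (-1)^j·9!/j! = 362880 - 362880 + 181440 - 60480 + 15120 - 3024 + 504 - 72 + 9 - 1 = 133496. Product = 2002 × 133496 = 267258992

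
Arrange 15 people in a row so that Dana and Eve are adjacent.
Treat as block: (15-1)! × 2! = 87178291200 × 2 = 174356582400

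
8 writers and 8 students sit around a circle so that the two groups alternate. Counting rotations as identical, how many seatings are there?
Fix one of the writers: (8-1)! ways for the remaining writers, × 8! ways for the students = 5040 × 40320 = 203212800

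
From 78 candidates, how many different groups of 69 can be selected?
C(78,69) = 78!/(69!×9!) = 182364632450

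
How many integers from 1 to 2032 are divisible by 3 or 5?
⌊2032/3⌋ + ⌊2032/5⌋ - ⌊2032/15⌋ = 677 + 406 - 135 = 948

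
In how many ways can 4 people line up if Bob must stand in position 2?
Fix one position: (4-1)! = 6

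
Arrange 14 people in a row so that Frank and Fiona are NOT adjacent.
Total - adjacent = 14! - (14-1)!×2 = 87178291200 - 12454041600 = 74724249600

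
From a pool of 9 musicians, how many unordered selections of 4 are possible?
C(9,4) = 9!/(4!×5!) = 126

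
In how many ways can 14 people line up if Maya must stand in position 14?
Fix one position: (14-1)! = 6227020800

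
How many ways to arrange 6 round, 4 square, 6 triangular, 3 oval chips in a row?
19! / (6! × 4! × 6! × 3!) = 1629547920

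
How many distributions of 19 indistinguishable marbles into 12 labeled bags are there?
C(19+12-1, 12-1) = C(30, 11) = 54627300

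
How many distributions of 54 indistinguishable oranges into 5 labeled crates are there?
C(54+5-1, 5-1) = C(58, 4) = 424270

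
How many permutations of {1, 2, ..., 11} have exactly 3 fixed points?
Choose the 3 fixed points C(11,3) = 165, derange the rest: !8 = Σ_{j=0}^{8} (-1)^j·8!/j! = 40320 - 40320 + 20160 - 6720 + 1680 - 336 + 56 - 8 + 1 = 14833. Product = 165 × 14833 = 2447445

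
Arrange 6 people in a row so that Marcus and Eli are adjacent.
Treat as block: (6-1)! × 2! = 120 × 2 = 240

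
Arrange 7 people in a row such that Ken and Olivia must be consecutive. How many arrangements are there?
Treat the 2 as one block: (7-2+1)! × 2! = 720 × 2 = 1440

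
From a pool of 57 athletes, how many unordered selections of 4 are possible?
C(57,4) = 57!/(4!×53!) = 395010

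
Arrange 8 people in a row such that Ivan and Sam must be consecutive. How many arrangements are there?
Treat the 2 as one block: (8-2+1)! × 2! = 5040 × 2 = 10080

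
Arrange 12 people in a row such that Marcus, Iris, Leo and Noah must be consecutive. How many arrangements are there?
Treat the 4 as one block: (12-4+1)! × 4! = 362880 × 24 = 8709120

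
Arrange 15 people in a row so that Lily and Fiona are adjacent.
Treat as block: (15-1)! × 2! = 87178291200 × 2 = 174356582400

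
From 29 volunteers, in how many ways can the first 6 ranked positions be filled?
P(29,6) = 29!/(29-6)! = 342014400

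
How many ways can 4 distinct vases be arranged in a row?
4! = 24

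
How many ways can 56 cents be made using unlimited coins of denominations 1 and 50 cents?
Coefficient of x^56 in 1/(1-x^1) · 1/(1-x^50). Use j coins of 50 for j = 0..⌊56/50⌋ = 1, the rest in 1s: 1 + 1 = 2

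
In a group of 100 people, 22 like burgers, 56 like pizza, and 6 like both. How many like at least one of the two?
|A∪B| = |A| + |B| - |A∩B| = 22 + 56 - 6 = 72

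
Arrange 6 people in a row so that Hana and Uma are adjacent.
Treat as block: (6-1)! × 2! = 120 × 2 = 240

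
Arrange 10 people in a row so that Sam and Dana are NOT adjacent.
Total - adjacent = 10! - (10-1)!×2 = 3628800 - 725760 = 2903040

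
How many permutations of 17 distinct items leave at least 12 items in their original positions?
Exactly j fixed points: C(17,j)·!(17-j); sum over j ≥ 12 (derangement numbers via !m = (m-1)·(!(m-1) + !(m-2)): !0..!5 = 1, 0, 1, 2, 9, 44). Σ_{j=12}^{17} C(17,j)·!(17-j) = C(17,12)·!5 + C(17,13)·!4 + C(17,14)·!3 + C(17,15)·!2 + C(17,16)·!1 + C(17,17)·!0 = 6188·44 + 2380·9 + 680·2 + 136·1 + 17·0 + 1·1 = 295189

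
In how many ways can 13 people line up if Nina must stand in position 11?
Fix one position: (13-1)! = 479001600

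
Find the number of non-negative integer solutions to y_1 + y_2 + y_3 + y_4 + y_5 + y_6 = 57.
C(57+6-1, 6-1) = C(62, 5) = 6471002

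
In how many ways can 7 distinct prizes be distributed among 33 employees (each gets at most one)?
P(33,7) = 33!/(33-7)! = 21531121920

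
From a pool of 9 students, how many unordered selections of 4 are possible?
C(9,4) = 9!/(4!×5!) = 126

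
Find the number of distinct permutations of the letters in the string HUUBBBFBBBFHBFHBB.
17! / (3! × 2! × 9! × 3!) = 13613600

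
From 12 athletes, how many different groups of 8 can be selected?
C(12,8) = 12!/(8!×4!) = 495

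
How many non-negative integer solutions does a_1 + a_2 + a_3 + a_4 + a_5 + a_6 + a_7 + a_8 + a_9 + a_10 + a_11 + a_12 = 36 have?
C(36+12-1, 12-1) = C(47, 11) = 17417133617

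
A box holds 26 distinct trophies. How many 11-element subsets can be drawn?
C(26,11) = 26!/(11!×15!) = 7726160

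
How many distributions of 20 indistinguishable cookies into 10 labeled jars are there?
C(20+10-1, 10-1) = C(29, 9) = 10015005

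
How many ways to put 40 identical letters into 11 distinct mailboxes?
C(40+11-1, 11-1) = C(50, 10) = 10272278170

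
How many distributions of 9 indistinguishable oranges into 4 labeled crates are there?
C(9+4-1, 4-1) = C(12, 3) = 220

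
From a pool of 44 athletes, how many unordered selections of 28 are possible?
C(44,28) = 44!/(28!×16!) = 416714805914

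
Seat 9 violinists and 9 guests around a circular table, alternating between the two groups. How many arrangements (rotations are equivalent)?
Fix one of the violinists: (9-1)! ways for the remaining violinists, × 9! ways for the guests = 40320 × 362880 = 14631321600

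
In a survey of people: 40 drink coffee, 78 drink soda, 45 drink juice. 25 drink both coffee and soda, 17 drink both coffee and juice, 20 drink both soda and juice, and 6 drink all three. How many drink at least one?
|A∪B∪C| = 40+78+45-25-17-20+6 = 107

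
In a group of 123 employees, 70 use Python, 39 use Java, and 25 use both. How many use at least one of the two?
|A∪B| = |A| + |B| - |A∩B| = 70 + 39 - 25 = 84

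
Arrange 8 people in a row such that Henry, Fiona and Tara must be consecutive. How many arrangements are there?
Treat the 3 as one block: (8-3+1)! × 3! = 720 × 6 = 4320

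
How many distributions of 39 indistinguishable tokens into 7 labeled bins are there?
C(39+7-1, 7-1) = C(45, 6) = 8145060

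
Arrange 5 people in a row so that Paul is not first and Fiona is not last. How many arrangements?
By inclusion-exclusion: 5! - 2×(5-1)! + (5-2)! = 120 - 48 + 6 = 78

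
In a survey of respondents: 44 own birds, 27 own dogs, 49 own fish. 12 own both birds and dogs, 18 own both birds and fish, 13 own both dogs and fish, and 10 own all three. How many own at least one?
|A∪B∪C| = 44+27+49-12-18-13+10 = 87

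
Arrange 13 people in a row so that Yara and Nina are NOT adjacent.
Total - adjacent = 13! - (13-1)!×2 = 6227020800 - 958003200 = 5269017600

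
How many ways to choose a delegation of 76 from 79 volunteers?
C(79,76) = 79!/(76!×3!) = 79079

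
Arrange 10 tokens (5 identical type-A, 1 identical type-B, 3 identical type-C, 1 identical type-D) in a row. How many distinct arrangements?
10! / (5! × 1! × 3! × 1!) = 5040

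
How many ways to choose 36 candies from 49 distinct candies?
C(49,36) = 49!/(36!×13!) = 262596783764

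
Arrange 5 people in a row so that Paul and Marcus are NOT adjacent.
Total - adjacent = 5! - (5-1)!×2 = 120 - 48 = 72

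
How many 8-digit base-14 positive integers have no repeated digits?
First digit: 13 choices (nonzero). Then descending: 13 × 13 × 12 × 11 × 10 × 9 × 8 × 7 = 112432320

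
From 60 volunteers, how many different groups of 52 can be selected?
C(60,52) = 60!/(52!×8!) = 2558620845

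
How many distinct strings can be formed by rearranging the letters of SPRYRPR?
7! / (2! × 3! × 1! × 1!) = 420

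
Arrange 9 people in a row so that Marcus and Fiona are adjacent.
Treat as block: (9-1)! × 2! = 40320 × 2 = 80640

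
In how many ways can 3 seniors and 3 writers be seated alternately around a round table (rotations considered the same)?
Fix one of the seniors: (3-1)! ways for the remaining seniors, × 3! ways for the writers = 2 × 6 = 12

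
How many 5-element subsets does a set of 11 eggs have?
C(11,5) = 11!/(5!×6!) = 462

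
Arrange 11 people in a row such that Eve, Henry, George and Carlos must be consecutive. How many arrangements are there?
Treat the 4 as one block: (11-4+1)! × 4! = 40320 × 24 = 967680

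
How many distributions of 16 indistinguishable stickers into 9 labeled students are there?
C(16+9-1, 9-1) = C(24, 8) = 735471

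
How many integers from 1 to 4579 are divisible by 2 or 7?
⌊4579/2⌋ + ⌊4579/7⌋ - ⌊4579/14⌋ = 2289 + 654 - 327 = 2616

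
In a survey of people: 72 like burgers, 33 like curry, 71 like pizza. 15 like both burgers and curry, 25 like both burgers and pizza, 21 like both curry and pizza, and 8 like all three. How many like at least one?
|A∪B∪C| = 72+33+71-15-25-21+8 = 123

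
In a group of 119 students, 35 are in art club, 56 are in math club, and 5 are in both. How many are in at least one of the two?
|A∪B| = |A| + |B| - |A∩B| = 35 + 56 - 5 = 86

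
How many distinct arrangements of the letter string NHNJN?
5! / (1! × 1! × 3!) = 20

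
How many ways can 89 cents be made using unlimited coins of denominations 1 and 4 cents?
Coefficient of x^89 in 1/(1-x^1) · 1/(1-x^4). Use j coins of 4 for j = 0..⌊89/4⌋ = 22, the rest in 1s: 22 + 1 = 23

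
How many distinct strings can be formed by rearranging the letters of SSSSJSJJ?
8! / (3! × 5!) = 56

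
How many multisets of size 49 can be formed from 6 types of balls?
C(49+6-1, 6-1) = C(54, 5) = 3162510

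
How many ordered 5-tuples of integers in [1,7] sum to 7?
Coefficient of x^7 in (x + x² + ... + x^7)^5. By inclusion-exclusion on dice exceeding 7: Σ_j (-1)^j C(5,j)·C(7-1-7j, 4) = C(5,0)·C(6,4) = 1·15 = 15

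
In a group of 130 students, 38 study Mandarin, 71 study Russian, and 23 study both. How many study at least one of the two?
|A∪B| = |A| + |B| - |A∩B| = 38 + 71 - 23 = 86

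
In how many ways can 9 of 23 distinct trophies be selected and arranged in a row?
P(23,9) = 23!/(23-9)! = 296541907200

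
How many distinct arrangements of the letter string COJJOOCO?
8! / (2! × 4! × 2!) = 420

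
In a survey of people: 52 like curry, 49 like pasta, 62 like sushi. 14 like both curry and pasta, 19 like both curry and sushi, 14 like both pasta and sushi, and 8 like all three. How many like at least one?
|A∪B∪C| = 52+49+62-14-19-14+8 = 124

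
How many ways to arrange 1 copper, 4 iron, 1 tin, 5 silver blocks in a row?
11! / (1! × 4! × 1! × 5!) = 13860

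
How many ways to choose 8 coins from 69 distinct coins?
C(69,8) = 69!/(8!×61!) = 8361453672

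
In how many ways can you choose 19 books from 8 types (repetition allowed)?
C(19+8-1, 8-1) = C(26, 7) = 657800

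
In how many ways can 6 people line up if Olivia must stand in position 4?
Fix one position: (6-1)! = 120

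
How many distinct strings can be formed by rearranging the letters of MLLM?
4! / (2! × 2!) = 6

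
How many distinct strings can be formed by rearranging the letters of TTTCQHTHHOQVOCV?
15! / (2! × 3! × 4! × 2! × 2! × 2!) = 567567000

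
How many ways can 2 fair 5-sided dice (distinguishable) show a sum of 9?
Coefficient of x^9 in (x + x² + ... + x^5)^2. By inclusion-exclusion on dice exceeding 5: Σ_j (-1)^j C(2,j)·C(9-1-5j, 1) = C(2,0)·C(8,1) - C(2,1)·C(3,1) = 1·8 - 2·3 = 2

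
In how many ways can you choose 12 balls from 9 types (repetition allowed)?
C(12+9-1, 9-1) = C(20, 8) = 125970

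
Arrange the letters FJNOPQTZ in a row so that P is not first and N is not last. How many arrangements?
By inclusion-exclusion: 8! - 2×(8-1)! + (8-2)! = 40320 - 10080 + 720 = 30960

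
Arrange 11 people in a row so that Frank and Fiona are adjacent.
Treat as block: (11-1)! × 2! = 3628800 × 2 = 7257600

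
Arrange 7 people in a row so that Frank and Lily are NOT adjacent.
Total - adjacent = 7! - (7-1)!×2 = 5040 - 1440 = 3600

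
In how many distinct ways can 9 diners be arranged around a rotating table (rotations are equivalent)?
Circular: fix one position, arrange the rest. (9-1)! = 40320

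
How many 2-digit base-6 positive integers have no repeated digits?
First digit: 5 choices (nonzero). Then descending: 5 × 5 = 25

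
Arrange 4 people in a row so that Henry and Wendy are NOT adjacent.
Total - adjacent = 4! - (4-1)!×2 = 24 - 12 = 12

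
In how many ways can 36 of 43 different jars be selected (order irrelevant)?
C(43,36) = 43!/(36!×7!) = 32224114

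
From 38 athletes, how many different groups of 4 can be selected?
C(38,4) = 38!/(4!×34!) = 73815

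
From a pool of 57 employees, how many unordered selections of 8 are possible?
C(57,8) = 57!/(8!×49!) = 1652411475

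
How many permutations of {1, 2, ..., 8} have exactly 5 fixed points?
Choose the 5 fixed points C(8,5) = 56, derange the rest: !3 = Σ_{j=0}^{3} (-1)^j·3!/j! = 6 - 6 + 3 - 1 = 2. Product = 56 × 2 = 112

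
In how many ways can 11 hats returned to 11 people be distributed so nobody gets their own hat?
!11 = Σ_{j=0}^{11} (-1)^j·11!/j! = 39916800 - 39916800 + 19958400 - 6652800 + 1663200 - 332640 + 55440 - 7920 + 990 - 110 + 11 - 1 = 14684570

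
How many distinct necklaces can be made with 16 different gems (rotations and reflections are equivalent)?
(16-1)!/2 = 1307674368000/2 = 653837184000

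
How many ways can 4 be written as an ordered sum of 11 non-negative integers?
C(4+11-1, 11-1) = C(14, 10) = 1001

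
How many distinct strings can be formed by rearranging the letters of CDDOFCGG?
8! / (1! × 2! × 1! × 2! × 2!) = 5040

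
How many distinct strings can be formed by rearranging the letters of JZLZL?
5! / (1! × 2! × 2!) = 30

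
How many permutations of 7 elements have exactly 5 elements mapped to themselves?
Choose the 5 fixed points C(7,5) = 21, derange the rest: !2 = Σ_{j=0}^{2} (-1)^j·2!/j! = 2 - 2 + 1 = 1. Product = 21 × 1 = 21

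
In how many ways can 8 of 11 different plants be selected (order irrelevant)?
C(11,8) = 11!/(8!×3!) = 165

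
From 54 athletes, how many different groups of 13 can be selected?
C(54,13) = 54!/(13!×41!) = 1108176102180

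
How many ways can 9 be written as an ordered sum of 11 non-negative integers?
C(9+11-1, 11-1) = C(19, 10) = 92378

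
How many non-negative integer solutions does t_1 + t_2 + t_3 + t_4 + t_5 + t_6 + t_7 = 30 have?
C(30+7-1, 7-1) = C(36, 6) = 1947792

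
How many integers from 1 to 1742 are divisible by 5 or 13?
⌊1742/5⌋ + ⌊1742/13⌋ - ⌊1742/65⌋ = 348 + 134 - 26 = 456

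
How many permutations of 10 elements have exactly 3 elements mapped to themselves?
Choose the 3 fixed points C(10,3) = 120, derange the rest: !7 = Σ_{j=0}^{7} (-1)^j·7!/j! = 5040 - 5040 + 2520 - 840 + 210 - 42 + 7 - 1 = 1854. Product = 120 × 1854 = 222480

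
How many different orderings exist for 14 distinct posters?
14! = 87178291200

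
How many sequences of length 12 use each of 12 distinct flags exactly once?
12! = 479001600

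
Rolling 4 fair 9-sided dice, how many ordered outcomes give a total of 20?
Coefficient of x^20 in (x + x² + ... + x^9)^4. By inclusion-exclusion on dice exceeding 9: Σ_j (-1)^j C(4,j)·C(20-1-9j, 3) = C(4,0)·C(19,3) - C(4,1)·C(10,3) = 1·969 - 4·120 = 489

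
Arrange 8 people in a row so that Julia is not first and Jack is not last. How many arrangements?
By inclusion-exclusion: 8! - 2×(8-1)! + (8-2)! = 40320 - 10080 + 720 = 30960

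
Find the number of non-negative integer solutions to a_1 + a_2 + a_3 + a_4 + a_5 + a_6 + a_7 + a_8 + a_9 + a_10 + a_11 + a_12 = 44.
C(44+12-1, 12-1) = C(55, 11) = 119653565850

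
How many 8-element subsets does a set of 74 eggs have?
C(74,8) = 74!/(8!×66!) = 15071474661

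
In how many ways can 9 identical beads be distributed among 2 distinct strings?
C(9+2-1, 2-1) = C(10, 1) = 10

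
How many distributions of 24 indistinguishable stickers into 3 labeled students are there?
C(24+3-1, 3-1) = C(26, 2) = 325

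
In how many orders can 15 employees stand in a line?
15! = 1307674368000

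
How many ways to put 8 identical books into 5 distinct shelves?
C(8+5-1, 5-1) = C(12, 4) = 495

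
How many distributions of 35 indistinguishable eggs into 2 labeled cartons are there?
C(35+2-1, 2-1) = C(36, 1) = 36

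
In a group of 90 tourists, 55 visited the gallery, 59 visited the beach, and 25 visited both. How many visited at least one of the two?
|A∪B| = |A| + |B| - |A∩B| = 55 + 59 - 25 = 89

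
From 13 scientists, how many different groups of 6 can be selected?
C(13,6) = 13!/(6!×7!) = 1716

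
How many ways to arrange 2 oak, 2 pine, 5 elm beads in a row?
9! / (2! × 2! × 5!) = 756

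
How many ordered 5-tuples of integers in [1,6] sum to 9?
Coefficient of x^9 in (x + x² + ... + x^6)^5. By inclusion-exclusion on dice exceeding 6: Σ_j (-1)^j C(5,j)·C(9-1-6j, 4) = C(5,0)·C(8,4) = 1·70 = 70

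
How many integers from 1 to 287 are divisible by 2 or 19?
⌊287/2⌋ + ⌊287/19⌋ - ⌊287/38⌋ = 143 + 15 - 7 = 151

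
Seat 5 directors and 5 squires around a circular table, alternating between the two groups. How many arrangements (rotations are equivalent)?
Fix one of the directors: (5-1)! ways for the remaining directors, × 5! ways for the squires = 24 × 120 = 2880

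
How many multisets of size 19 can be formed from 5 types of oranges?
C(19+5-1, 5-1) = C(23, 4) = 8855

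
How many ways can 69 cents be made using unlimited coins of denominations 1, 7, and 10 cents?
Coefficient of x^69 in 1/(1-x^1) · 1/(1-x^7) · 1/(1-x^10). Case on j = number of 10-cent coins (j = 0..6); remainder r = 69 - 10j is made from {1,7} in ⌊r/7⌋+1 ways. r = 69, 59, 49, 39, 29, 19, 9 → 10 + 9 + 8 + 6 + 5 + 3 + 2 = 43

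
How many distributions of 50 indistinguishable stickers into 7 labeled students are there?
C(50+7-1, 7-1) = C(56, 6) = 32468436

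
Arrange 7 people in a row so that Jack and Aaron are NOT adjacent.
Total - adjacent = 7! - (7-1)!×2 = 5040 - 1440 = 3600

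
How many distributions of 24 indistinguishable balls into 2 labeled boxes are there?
C(24+2-1, 2-1) = C(25, 1) = 25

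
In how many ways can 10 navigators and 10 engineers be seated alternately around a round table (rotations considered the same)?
Fix one of the navigators: (10-1)! ways for the remaining navigators, × 10! ways for the engineers = 362880 × 3628800 = 1316818944000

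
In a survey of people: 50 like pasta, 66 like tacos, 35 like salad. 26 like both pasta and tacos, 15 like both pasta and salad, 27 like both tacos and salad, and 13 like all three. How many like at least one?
|A∪B∪C| = 50+66+35-26-15-27+13 = 96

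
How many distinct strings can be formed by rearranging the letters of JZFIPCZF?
8! / (1! × 2! × 1! × 1! × 1! × 2!) = 10080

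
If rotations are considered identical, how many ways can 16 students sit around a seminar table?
Circular: fix one position, arrange the rest. (16-1)! = 1307674368000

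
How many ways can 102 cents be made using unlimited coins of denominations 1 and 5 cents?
Coefficient of x^102 in 1/(1-x^1) · 1/(1-x^5). Use j coins of 5 for j = 0..⌊102/5⌋ = 20, the rest in 1s: 20 + 1 = 21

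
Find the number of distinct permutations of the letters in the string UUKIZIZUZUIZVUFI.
16! / (5! × 4! × 4! × 1! × 1! × 1!) = 302702400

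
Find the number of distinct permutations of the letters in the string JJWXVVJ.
7! / (3! × 2! × 1! × 1!) = 420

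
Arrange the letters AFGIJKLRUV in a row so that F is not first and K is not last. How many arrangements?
By inclusion-exclusion: 10! - 2×(10-1)! + (10-2)! = 3628800 - 725760 + 40320 = 2943360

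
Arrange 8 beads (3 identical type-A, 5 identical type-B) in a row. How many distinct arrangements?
8! / (3! × 5!) = 56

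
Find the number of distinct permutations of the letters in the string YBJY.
4! / (1! × 2! × 1!) = 12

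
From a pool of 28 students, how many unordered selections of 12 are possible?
C(28,12) = 28!/(12!×16!) = 30421755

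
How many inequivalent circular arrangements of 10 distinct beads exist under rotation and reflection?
(10-1)!/2 = 362880/2 = 181440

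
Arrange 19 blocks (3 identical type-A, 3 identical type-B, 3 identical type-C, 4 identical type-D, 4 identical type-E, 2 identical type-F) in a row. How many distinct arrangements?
19! / (3! × 3! × 3! × 4! × 4! × 2!) = 488864376000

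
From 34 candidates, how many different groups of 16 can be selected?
C(34,16) = 34!/(16!×18!) = 2203961430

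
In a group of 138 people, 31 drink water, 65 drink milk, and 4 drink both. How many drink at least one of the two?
|A∪B| = |A| + |B| - |A∩B| = 31 + 65 - 4 = 92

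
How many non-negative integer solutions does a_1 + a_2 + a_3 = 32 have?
C(32+3-1, 3-1) = C(34, 2) = 561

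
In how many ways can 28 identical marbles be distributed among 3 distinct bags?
C(28+3-1, 3-1) = C(30, 2) = 435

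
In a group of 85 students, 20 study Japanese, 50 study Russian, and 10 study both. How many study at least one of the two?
|A∪B| = |A| + |B| - |A∩B| = 20 + 50 - 10 = 60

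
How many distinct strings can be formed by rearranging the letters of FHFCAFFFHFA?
11! / (2! × 6! × 1! × 2!) = 13860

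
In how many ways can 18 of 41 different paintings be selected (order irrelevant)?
C(41,18) = 41!/(18!×23!) = 202112640600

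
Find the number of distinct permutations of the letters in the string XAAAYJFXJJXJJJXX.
16! / (1! × 3! × 5! × 6! × 1!) = 40360320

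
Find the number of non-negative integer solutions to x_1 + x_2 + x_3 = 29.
C(29+3-1, 3-1) = C(31, 2) = 465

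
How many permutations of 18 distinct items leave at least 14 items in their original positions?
Exactly j fixed points: C(18,j)·!(18-j); sum over j ≥ 14 (derangement numbers via !m = (m-1)·(!(m-1) + !(m-2)): !0..!4 = 1, 0, 1, 2, 9). Σ_{j=14}^{18} C(18,j)·!(18-j) = C(18,14)·!4 + C(18,15)·!3 + C(18,16)·!2 + C(18,17)·!1 + C(18,18)·!0 = 3060·9 + 816·2 + 153·1 + 18·0 + 1·1 = 29326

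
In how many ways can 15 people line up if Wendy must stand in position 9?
Fix one position: (15-1)! = 87178291200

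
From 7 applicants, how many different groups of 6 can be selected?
C(7,6) = 7!/(6!×1!) = 7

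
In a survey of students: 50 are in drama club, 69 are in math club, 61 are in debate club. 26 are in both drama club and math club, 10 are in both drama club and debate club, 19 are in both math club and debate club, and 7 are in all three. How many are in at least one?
|A∪B∪C| = 50+69+61-26-10-19+7 = 132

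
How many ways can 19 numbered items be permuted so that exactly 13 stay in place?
Choose the 13 fixed points C(19,13) = 27132, derange the rest: !6 = Σ_{j=0}^{6} (-1)^j·6!/j! = 720 - 720 + 360 - 120 + 30 - 6 + 1 = 265. Product = 27132 × 265 = 7189980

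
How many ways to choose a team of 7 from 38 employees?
C(38,7) = 38!/(7!×31!) = 12620256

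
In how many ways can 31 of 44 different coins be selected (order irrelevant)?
C(44,31) = 44!/(31!×13!) = 51915526432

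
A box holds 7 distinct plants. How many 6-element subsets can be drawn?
C(7,6) = 7!/(6!×1!) = 7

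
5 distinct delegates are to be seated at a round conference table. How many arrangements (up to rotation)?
Circular: fix one position, arrange the rest. (5-1)! = 24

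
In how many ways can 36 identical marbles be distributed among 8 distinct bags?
C(36+8-1, 8-1) = C(43, 7) = 32224114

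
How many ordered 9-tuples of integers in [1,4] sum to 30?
Coefficient of x^30 in (x + x² + ... + x^4)^9. By inclusion-exclusion on dice exceeding 4: Σ_j (-1)^j C(9,j)·C(30-1-4j, 8) = C(9,0)·C(29,8) - C(9,1)·C(25,8) + C(9,2)·C(21,8) - C(9,3)·C(17,8) + C(9,4)·C(13,8) - C(9,5)·C(9,8) = 1·4292145 - 9·1081575 + 36·203490 - 84·24310 + 126·1287 - 126·9 = 2598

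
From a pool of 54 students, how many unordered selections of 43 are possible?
C(54,43) = 54!/(43!×11!) = 95722852680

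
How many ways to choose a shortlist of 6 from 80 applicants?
C(80,6) = 80!/(6!×74!) = 300500200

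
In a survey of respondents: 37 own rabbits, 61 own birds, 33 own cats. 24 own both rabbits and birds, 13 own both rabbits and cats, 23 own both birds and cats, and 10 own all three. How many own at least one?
|A∪B∪C| = 37+61+33-24-13-23+10 = 81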